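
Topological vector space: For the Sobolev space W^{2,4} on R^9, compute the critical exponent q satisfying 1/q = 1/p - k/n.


Using the Sobolev embedding formula: 1/q = 1/p - k/n
1/q = 1/4 - 2/9 = 1/36
q = 1/(1/36) = 36

36.0000


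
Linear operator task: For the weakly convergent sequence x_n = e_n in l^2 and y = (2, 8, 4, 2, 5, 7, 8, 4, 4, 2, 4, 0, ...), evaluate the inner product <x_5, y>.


x_5 = e_5 is the standard basis vector with 1 in position 5.
<x_5, y> = y_5 = 5
As n -> infinity, <x_n, y> -> 0, confirming weak convergence of (x_n) to 0.

5


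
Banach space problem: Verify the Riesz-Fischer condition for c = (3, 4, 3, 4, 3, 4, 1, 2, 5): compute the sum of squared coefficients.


sum |c_n|^2 = 3^2 + 4^2 + 3^2 + 4^2 + 3^2 + 4^2 + 1^2 + 2^2 + 5^2
= 9 + 16 + 9 + 16 + 9 + 16 + 1 + 4 + 25
= 105

105


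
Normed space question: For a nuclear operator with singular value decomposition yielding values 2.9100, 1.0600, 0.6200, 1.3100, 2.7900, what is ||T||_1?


The nuclear norm is the sum of all singular values.
||T||_1 = 2.9100 + 1.0600 + 0.6200 + 1.3100 + 2.7900
= 8.6900

8.6900


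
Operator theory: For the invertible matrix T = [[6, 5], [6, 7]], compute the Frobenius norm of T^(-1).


det(T) = 6*7 - 5*6 = 12
T^(-1) = (1/12) * [[7, -5], [-6, 6]] = [[0.5833, -0.4167], [-0.5000, 0.5000]]
||T^(-1)||_F^2 = 0.5833^2 + (-0.4167)^2 + (-0.5000)^2 + 0.5000^2 = 1.0139
||T^(-1)||_F = sqrt(1.0139) = 1.0069

1.0069


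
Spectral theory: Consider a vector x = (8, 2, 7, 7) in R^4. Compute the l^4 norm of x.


The l^4 norm = (sum |x_i|^4)^(1/4)
Sum of 4th powers = 4096 + 16 + 2401 + 2401 = 8914
||x||_4 = (8914)^(1/4) = 9.7167

9.7167


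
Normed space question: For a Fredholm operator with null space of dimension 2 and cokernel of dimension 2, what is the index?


The Fredholm index is defined as ind(T) = dim(ker T) - dim(coker T)
= 2 - 2
= 0

0


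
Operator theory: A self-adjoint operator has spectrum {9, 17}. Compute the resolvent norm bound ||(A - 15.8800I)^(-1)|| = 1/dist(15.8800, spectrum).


dist(15.8800, {9, 17}) = min(|15.8800 - 9|, |15.8800 - 17|)
= min(6.8800, 1.1200) = 1.1200
Resolvent bound = 1/1.1200 = 0.8929

0.8929


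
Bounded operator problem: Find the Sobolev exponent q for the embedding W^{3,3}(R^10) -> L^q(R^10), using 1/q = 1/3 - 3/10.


Using the Sobolev embedding formula: 1/q = 1/p - k/n
1/q = 1/3 - 3/10 = 1/30
q = 1/(1/30) = 30

30.0000


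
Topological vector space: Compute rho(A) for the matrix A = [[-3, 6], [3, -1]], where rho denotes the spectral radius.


For a 2x2 matrix, eigenvalues satisfy lambda^2 - (trace)*lambda + det = 0
trace = -3 + -1 = -4
det = -3*-1 - 6*3 = -15
discriminant = (-4)^2 - 4*(-15) = 76
spectral radius = max |eigenvalue| = 6.3589

6.3589


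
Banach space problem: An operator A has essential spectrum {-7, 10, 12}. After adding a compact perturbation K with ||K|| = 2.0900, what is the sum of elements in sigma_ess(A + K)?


By Weyl's theorem, the essential spectrum is invariant under compact perturbations.
sigma_ess(A + K) = sigma_ess(A) = {-7, 10, 12}
Sum = -7 + 10 + 12 = 15

15


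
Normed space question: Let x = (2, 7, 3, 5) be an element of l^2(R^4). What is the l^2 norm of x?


The l^2 norm = (sum |x_i|^2)^(1/2)
Sum of 2th powers = 4 + 49 + 9 + 25 = 87
||x||_2 = (87)^(1/2) = 9.3274

9.3274


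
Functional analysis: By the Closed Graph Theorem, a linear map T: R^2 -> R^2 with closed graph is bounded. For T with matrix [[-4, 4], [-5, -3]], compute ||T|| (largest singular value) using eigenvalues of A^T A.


A^T A = [[41, -1], [-1, 25]]
trace(A^T A) = 66, det(A^T A) = 1024
discriminant = 66^2 - 4*1024 = 260
Largest eigenvalue of A^T A = (trace + sqrt(disc))/2 = 41.0623
||T|| = sqrt(41.0623) = 6.4080

6.4080


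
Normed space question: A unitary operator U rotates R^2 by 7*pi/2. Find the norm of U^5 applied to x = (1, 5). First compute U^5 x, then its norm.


U is a rotation by theta = 7*pi/2
U^5 = rotation by 5*theta = 35*pi/2 = 3*pi/2 (mod 2*pi)
cos(3*pi/2) = 0.0000, sin(3*pi/2) = -1.0000
U^5 x = (0.0000 * 1 - -1.0000 * 5, -1.0000 * 1 + 0.0000 * 5)
= (5.0000, -1.0000)
||U^5 x|| = sqrt(5.0000^2 + (-1.0000)^2) = sqrt(26.0000) = 5.0990

5.0990


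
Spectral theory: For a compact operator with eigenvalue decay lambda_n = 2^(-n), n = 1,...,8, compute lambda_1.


The eigenvalue formula gives lambda_1 = 1/2^1
= 1/2
= 0.5000

0.5000


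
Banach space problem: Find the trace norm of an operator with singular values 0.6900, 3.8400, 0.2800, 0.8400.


The nuclear norm is the sum of all singular values.
||T||_1 = 0.6900 + 3.8400 + 0.2800 + 0.8400
= 5.6500

5.6500


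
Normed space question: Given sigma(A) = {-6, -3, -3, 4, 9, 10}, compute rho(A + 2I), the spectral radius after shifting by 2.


Spectrum of A + 2I = {-4, -1, -1, 6, 11, 12}
Spectral radius = max |lambda| over the shifted spectrum
= max(4, 1, 1, 6, 11, 12) = 12

12


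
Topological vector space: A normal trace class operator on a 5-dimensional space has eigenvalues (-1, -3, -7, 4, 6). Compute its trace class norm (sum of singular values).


For a normal operator, singular values equal |eigenvalues|.
Trace norm = sum |lambda_i| = 1 + 3 + 7 + 4 + 6
= 21

21


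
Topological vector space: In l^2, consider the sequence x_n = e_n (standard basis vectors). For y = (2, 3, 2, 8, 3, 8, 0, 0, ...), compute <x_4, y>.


x_4 = e_4 is the standard basis vector with 1 in position 4.
<x_4, y> = y_4 = 8
As n -> infinity, <x_n, y> -> 0, confirming weak convergence of (x_n) to 0.

8


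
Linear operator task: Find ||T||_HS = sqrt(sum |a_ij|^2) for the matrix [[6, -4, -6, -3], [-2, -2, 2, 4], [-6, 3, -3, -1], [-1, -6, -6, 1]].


The Hilbert-Schmidt norm is sqrt(sum of squares of all entries).
Sum of squares = 6^2 + (-4)^2 + (-6)^2 + (-3)^2 + (-2)^2 + (-2)^2 + 2^2 + 4^2 + (-6)^2 + 3^2 + (-3)^2 + (-1)^2 + (-1)^2 + (-6)^2 + (-6)^2 + 1^2
= 36 + 16 + 36 + 9 + 4 + 4 + 4 + 16 + 36 + 9 + 9 + 1 + 1 + 36 + 36 + 1 = 254
||T||_HS = sqrt(254) = 15.9374

15.9374


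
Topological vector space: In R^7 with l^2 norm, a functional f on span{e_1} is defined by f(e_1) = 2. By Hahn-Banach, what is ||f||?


The norm of f is given by ||f|| = sup_{||x||=1} |f(x)|.
On span{e_1}, ||e_1|| = 1, so ||f|| = |f(e_1)| / ||e_1||
= |2| / 1 = 2.0000

2.0000


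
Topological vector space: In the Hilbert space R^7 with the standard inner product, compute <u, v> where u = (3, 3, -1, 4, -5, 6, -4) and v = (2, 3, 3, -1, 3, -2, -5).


Computing the standard inner product <u, v> = sum u_i * v_i
= 3*2 + 3*3 + -1*3 + 4*-1 + -5*3 + 6*-2 + -4*-5
= 6 + 9 + -3 + -4 + -15 + -12 + 20
= 1

1


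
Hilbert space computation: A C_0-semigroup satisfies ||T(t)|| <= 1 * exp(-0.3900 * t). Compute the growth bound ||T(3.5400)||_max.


||T(3.5400)|| <= 1 * exp(-0.3900 * 3.5400)
= 1 * exp(-1.3806)
= 1 * 0.2514
= 0.2514

0.2514


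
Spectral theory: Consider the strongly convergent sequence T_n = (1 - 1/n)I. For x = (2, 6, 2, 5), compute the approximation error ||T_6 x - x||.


T_6 x - x = (1 - 1/6)x - x = -x/6
||x|| = sqrt(69) = 8.3066
||T_6 x - x|| = ||x||/6 = 8.3066/6 = 1.3844

1.3844


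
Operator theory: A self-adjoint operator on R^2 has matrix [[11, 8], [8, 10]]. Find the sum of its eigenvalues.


For a self-adjoint (symmetric) matrix, the eigenvalues are real.
The sum of eigenvalues equals the trace of the matrix.
trace = 11 + 10 = 21

21


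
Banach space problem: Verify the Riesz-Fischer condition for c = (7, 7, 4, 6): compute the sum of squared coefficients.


sum |c_n|^2 = 7^2 + 7^2 + 4^2 + 6^2
= 49 + 49 + 16 + 36
= 150

150


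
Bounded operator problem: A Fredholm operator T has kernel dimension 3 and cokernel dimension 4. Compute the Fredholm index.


The Fredholm index is defined as ind(T) = dim(ker T) - dim(coker T)
= 3 - 4
= -1

-1


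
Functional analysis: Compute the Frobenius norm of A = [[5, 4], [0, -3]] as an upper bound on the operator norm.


||A||_F^2 = sum a_ij^2
= 5^2 + 4^2 + 0^2 + (-3)^2
= 25 + 16 + 0 + 9 = 50
||A||_F = sqrt(50) = 7.0711

7.0711


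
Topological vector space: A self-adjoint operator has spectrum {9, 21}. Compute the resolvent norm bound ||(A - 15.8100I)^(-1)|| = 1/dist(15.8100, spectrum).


dist(15.8100, {9, 21}) = min(|15.8100 - 9|, |15.8100 - 21|)
= min(6.8100, 5.1900) = 5.1900
Resolvent bound = 1/5.1900 = 0.1927

0.1927


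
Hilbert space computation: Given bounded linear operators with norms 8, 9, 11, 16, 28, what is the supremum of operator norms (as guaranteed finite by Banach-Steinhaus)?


By the Uniform Boundedness Principle, the supremum of norms is finite.
sup_k ||T_k|| = max(8, 9, 11, 16, 28) = 28

28


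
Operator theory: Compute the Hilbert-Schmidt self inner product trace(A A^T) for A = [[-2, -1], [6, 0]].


trace(A * A^T) = sum of squares of all entries
= (-2)^2 + (-1)^2 + 6^2 + 0^2
= 4 + 1 + 36 + 0
= 41

41


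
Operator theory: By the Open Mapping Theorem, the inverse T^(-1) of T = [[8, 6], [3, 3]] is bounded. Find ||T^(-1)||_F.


det(T) = 8*3 - 6*3 = 6
T^(-1) = (1/6) * [[3, -6], [-3, 8]] = [[0.5000, -1.0000], [-0.5000, 1.3333]]
||T^(-1)||_F^2 = 0.5000^2 + (-1.0000)^2 + (-0.5000)^2 + 1.3333^2 = 3.2778
||T^(-1)||_F = sqrt(3.2778) = 1.8105

1.8105


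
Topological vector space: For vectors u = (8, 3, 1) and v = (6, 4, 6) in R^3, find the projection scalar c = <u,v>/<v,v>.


Computing <u,v> = 8*6 + 3*4 + 1*6 = 66
Computing <v,v> = 6^2 + 4^2 + 6^2 = 88
Projection coefficient = 66/88 = 0.7500

0.7500


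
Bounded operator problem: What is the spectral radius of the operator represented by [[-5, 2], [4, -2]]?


For a 2x2 matrix, eigenvalues satisfy lambda^2 - (trace)*lambda + det = 0
trace = -5 + -2 = -7
det = -5*-2 - 2*4 = 2
discriminant = (-7)^2 - 4*(2) = 41
spectral radius = max |eigenvalue| = 6.7016

6.7016


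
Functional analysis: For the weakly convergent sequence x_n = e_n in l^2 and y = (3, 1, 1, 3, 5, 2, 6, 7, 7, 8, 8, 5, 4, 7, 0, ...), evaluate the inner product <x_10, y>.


x_10 = e_10 is the standard basis vector with 1 in position 10.
<x_10, y> = y_10 = 8
As n -> infinity, <x_n, y> -> 0, confirming weak convergence of (x_n) to 0.

8


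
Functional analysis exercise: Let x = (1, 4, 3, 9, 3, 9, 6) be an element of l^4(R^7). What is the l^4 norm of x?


The l^4 norm = (sum |x_i|^4)^(1/4)
Sum of 4th powers = 1 + 256 + 81 + 6561 + 81 + 6561 + 1296 = 14837
||x||_4 = (14837)^(1/4) = 11.0366

11.0366


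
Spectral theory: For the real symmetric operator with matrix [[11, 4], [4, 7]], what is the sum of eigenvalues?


For a self-adjoint (symmetric) matrix, the eigenvalues are real.
The sum of eigenvalues equals the trace of the matrix.
trace = 11 + 7 = 18

18


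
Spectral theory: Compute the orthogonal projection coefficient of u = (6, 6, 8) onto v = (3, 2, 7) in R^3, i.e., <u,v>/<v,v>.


Computing <u,v> = 6*3 + 6*2 + 8*7 = 86
Computing <v,v> = 3^2 + 2^2 + 7^2 = 62
Projection coefficient = 86/62 = 1.3871

1.3871


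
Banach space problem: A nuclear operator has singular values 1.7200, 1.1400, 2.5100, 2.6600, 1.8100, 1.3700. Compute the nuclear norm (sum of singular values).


The nuclear norm is the sum of all singular values.
||T||_1 = 1.7200 + 1.1400 + 2.5100 + 2.6600 + 1.8100 + 1.3700
= 11.2100

11.2100


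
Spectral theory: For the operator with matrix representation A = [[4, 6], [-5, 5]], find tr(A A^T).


trace(A * A^T) = sum of squares of all entries
= 4^2 + 6^2 + (-5)^2 + 5^2
= 16 + 36 + 25 + 25
= 102

102


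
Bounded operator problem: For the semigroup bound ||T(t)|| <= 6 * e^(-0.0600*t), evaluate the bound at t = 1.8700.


||T(1.8700)|| <= 6 * exp(-0.0600 * 1.8700)
= 6 * exp(-0.1122)
= 6 * 0.8939
= 5.3632

5.3632


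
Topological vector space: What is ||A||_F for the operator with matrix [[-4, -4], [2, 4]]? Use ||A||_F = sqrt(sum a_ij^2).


||A||_F^2 = sum a_ij^2
= (-4)^2 + (-4)^2 + 2^2 + 4^2
= 16 + 16 + 4 + 16 = 52
||A||_F = sqrt(52) = 7.2111

7.2111


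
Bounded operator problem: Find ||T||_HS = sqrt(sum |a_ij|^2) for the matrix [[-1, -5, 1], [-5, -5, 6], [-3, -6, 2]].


The Hilbert-Schmidt norm is sqrt(sum of squares of all entries).
Sum of squares = (-1)^2 + (-5)^2 + 1^2 + (-5)^2 + (-5)^2 + 6^2 + (-3)^2 + (-6)^2 + 2^2
= 1 + 25 + 1 + 25 + 25 + 36 + 9 + 36 + 4 = 162
||T||_HS = sqrt(162) = 12.7279

12.7279


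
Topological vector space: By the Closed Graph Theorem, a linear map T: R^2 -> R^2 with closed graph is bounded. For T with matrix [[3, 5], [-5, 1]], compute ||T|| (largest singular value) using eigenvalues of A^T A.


A^T A = [[34, 10], [10, 26]]
trace(A^T A) = 60, det(A^T A) = 784
discriminant = 60^2 - 4*784 = 464
Largest eigenvalue of A^T A = (trace + sqrt(disc))/2 = 40.7703
||T|| = sqrt(40.7703) = 6.3852

6.3852


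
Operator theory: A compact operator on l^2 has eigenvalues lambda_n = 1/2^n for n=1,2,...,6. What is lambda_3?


The eigenvalue formula gives lambda_3 = 1/2^3
= 1/8
= 0.1250

0.1250


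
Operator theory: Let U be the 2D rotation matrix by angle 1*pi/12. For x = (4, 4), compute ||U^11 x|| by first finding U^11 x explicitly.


U is a rotation by theta = 1*pi/12
U^11 = rotation by 11*theta = 11*pi/12
cos(11*pi/12) = -0.9659, sin(11*pi/12) = 0.2588
U^11 x = (-0.9659 * 4 - 0.2588 * 4, 0.2588 * 4 + -0.9659 * 4)
= (-4.8990, -2.8284)
||U^11 x|| = sqrt((-4.8990)^2 + (-2.8284)^2) = sqrt(32.0000) = 5.6569

5.6569


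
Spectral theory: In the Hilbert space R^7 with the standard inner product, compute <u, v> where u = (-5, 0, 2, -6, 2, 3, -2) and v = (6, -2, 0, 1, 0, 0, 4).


Computing the standard inner product <u, v> = sum u_i * v_i
= -5*6 + 0*-2 + 2*0 + -6*1 + 2*0 + 3*0 + -2*4
= -30 + 0 + 0 + -6 + 0 + 0 + -8
= -44

-44


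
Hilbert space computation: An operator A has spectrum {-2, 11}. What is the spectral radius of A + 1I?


Spectrum of A + 1I = {-1, 12}
Spectral radius = max |lambda| over the shifted spectrum
= max(1, 12) = 12

12


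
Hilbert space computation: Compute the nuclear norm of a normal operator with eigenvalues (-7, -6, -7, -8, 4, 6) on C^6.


For a normal operator, singular values equal |eigenvalues|.
Trace norm = sum |lambda_i| = 7 + 6 + 7 + 8 + 4 + 6
= 38

38


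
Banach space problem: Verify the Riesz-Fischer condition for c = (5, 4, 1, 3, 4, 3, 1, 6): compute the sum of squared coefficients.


sum |c_n|^2 = 5^2 + 4^2 + 1^2 + 3^2 + 4^2 + 3^2 + 1^2 + 6^2
= 25 + 16 + 1 + 9 + 16 + 9 + 1 + 36
= 113

113


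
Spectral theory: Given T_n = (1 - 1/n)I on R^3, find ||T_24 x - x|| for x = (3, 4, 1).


T_24 x - x = (1 - 1/24)x - x = -x/24
||x|| = sqrt(26) = 5.0990
||T_24 x - x|| = ||x||/24 = 5.0990/24 = 0.2125

0.2125


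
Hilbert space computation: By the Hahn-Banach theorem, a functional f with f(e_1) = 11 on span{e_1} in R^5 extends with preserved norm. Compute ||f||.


The norm of f is given by ||f|| = sup_{||x||=1} |f(x)|.
On span{e_1}, ||e_1|| = 1, so ||f|| = |f(e_1)| / ||e_1||
= |11| / 1 = 11.0000

11.0000


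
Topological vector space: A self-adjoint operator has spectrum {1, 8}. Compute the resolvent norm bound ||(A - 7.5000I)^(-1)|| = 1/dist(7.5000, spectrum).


dist(7.5000, {1, 8}) = min(|7.5000 - 1|, |7.5000 - 8|)
= min(6.5000, 0.5000) = 0.5000
Resolvent bound = 1/0.5000 = 2.0000

2.0000


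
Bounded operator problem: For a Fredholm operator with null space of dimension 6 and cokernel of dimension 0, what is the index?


The Fredholm index is defined as ind(T) = dim(ker T) - dim(coker T)
= 6 - 0
= 6

6


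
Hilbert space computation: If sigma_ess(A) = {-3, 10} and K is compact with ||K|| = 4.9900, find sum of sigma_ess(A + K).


By Weyl's theorem, the essential spectrum is invariant under compact perturbations.
sigma_ess(A + K) = sigma_ess(A) = {-3, 10}
Sum = -3 + 10 = 7

7


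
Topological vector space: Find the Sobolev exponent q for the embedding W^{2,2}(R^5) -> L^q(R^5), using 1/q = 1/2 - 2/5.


Using the Sobolev embedding formula: 1/q = 1/p - k/n
1/q = 1/2 - 2/5 = 1/10
q = 1/(1/10) = 10

10.0000


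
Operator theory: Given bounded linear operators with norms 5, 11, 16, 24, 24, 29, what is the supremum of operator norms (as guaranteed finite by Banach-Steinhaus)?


By the Uniform Boundedness Principle, the supremum of norms is finite.
sup_k ||T_k|| = max(5, 11, 16, 24, 24, 29) = 29

29


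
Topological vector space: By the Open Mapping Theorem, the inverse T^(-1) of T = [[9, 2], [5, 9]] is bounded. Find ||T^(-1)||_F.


det(T) = 9*9 - 2*5 = 71
T^(-1) = (1/71) * [[9, -2], [-5, 9]] = [[0.1268, -0.0282], [-0.0704, 0.1268]]
||T^(-1)||_F^2 = 0.1268^2 + (-0.0282)^2 + (-0.0704)^2 + 0.1268^2 = 0.0379
||T^(-1)||_F = sqrt(0.0379) = 0.1947

0.1947


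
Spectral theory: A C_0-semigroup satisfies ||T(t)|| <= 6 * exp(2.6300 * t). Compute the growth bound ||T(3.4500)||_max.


||T(3.4500)|| <= 6 * exp(2.6300 * 3.4500)
= 6 * exp(9.0735)
= 6 * 8721.0943
= 52326.5657

52326.5657


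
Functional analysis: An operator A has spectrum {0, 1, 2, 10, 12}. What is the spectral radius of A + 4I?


Spectrum of A + 4I = {4, 5, 6, 14, 16}
Spectral radius = max |lambda| over the shifted spectrum
= max(4, 5, 6, 14, 16) = 16

16


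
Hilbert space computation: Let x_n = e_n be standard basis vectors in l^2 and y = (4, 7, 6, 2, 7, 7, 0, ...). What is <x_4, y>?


x_4 = e_4 is the standard basis vector with 1 in position 4.
<x_4, y> = y_4 = 2
As n -> infinity, <x_n, y> -> 0, confirming weak convergence of (x_n) to 0.

2


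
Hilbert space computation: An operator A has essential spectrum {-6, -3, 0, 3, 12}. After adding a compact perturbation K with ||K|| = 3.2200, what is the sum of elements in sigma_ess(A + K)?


By Weyl's theorem, the essential spectrum is invariant under compact perturbations.
sigma_ess(A + K) = sigma_ess(A) = {-6, -3, 0, 3, 12}
Sum = -6 + -3 + 0 + 3 + 12 = 6

6


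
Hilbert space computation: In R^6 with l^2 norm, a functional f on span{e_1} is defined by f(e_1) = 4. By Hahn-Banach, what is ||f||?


The norm of f is given by ||f|| = sup_{||x||=1} |f(x)|.
On span{e_1}, ||e_1|| = 1, so ||f|| = |f(e_1)| / ||e_1||
= |4| / 1 = 4.0000

4.0000


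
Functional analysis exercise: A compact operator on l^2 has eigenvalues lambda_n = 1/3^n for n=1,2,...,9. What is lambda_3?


The eigenvalue formula gives lambda_3 = 1/3^3
= 1/27
= 0.0370

0.0370


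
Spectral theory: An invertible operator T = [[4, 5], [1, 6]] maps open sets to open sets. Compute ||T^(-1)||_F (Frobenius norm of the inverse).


det(T) = 4*6 - 5*1 = 19
T^(-1) = (1/19) * [[6, -5], [-1, 4]] = [[0.3158, -0.2632], [-0.0526, 0.2105]]
||T^(-1)||_F^2 = 0.3158^2 + (-0.2632)^2 + (-0.0526)^2 + 0.2105^2 = 0.2161
||T^(-1)||_F = sqrt(0.2161) = 0.4648

0.4648


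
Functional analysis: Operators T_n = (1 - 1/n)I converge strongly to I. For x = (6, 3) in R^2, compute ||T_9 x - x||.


T_9 x - x = (1 - 1/9)x - x = -x/9
||x|| = sqrt(45) = 6.7082
||T_9 x - x|| = ||x||/9 = 6.7082/9 = 0.7454

0.7454


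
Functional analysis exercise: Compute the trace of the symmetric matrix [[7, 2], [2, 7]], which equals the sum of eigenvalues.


For a self-adjoint (symmetric) matrix, the eigenvalues are real.
The sum of eigenvalues equals the trace of the matrix.
trace = 7 + 7 = 14

14


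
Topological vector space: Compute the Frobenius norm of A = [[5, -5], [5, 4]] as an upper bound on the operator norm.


||A||_F^2 = sum a_ij^2
= 5^2 + (-5)^2 + 5^2 + 4^2
= 25 + 25 + 25 + 16 = 91
||A||_F = sqrt(91) = 9.5394

9.5394


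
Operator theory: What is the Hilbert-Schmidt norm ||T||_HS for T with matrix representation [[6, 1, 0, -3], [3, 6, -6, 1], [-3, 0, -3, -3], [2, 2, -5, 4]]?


The Hilbert-Schmidt norm is sqrt(sum of squares of all entries).
Sum of squares = 6^2 + 1^2 + 0^2 + (-3)^2 + 3^2 + 6^2 + (-6)^2 + 1^2 + (-3)^2 + 0^2 + (-3)^2 + (-3)^2 + 2^2 + 2^2 + (-5)^2 + 4^2
= 36 + 1 + 0 + 9 + 9 + 36 + 36 + 1 + 9 + 0 + 9 + 9 + 4 + 4 + 25 + 16 = 204
||T||_HS = sqrt(204) = 14.2829

14.2829


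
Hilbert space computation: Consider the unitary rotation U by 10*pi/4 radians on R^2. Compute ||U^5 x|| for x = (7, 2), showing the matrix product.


U is a rotation by theta = 10*pi/4
U^5 = rotation by 5*theta = 50*pi/4 = 2*pi/4 (mod 2*pi)
cos(2*pi/4) = 0.0000, sin(2*pi/4) = 1.0000
U^5 x = (0.0000 * 7 - 1.0000 * 2, 1.0000 * 7 + 0.0000 * 2)
= (-2.0000, 7.0000)
||U^5 x|| = sqrt((-2.0000)^2 + 7.0000^2) = sqrt(53.0000) = 7.2801

7.2801


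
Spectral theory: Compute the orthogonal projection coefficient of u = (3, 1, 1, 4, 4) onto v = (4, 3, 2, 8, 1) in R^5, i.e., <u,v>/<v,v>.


Computing <u,v> = 3*4 + 1*3 + 1*2 + 4*8 + 4*1 = 53
Computing <v,v> = 4^2 + 3^2 + 2^2 + 8^2 + 1^2 = 94
Projection coefficient = 53/94 = 0.5638

0.5638


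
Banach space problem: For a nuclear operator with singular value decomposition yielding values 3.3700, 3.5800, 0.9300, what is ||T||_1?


The nuclear norm is the sum of all singular values.
||T||_1 = 3.3700 + 3.5800 + 0.9300
= 7.8800

7.8800


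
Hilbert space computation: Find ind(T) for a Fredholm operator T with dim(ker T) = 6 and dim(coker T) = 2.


The Fredholm index is defined as ind(T) = dim(ker T) - dim(coker T)
= 6 - 2
= 4

4


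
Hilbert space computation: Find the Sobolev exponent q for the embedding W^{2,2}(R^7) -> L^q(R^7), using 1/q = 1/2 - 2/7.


Using the Sobolev embedding formula: 1/q = 1/p - k/n
1/q = 1/2 - 2/7 = 3/14
q = 1/(3/14) = 14/3 = 4.6667

4.6667


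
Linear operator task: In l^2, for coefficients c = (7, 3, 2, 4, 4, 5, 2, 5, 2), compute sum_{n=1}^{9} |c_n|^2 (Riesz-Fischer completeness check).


sum |c_n|^2 = 7^2 + 3^2 + 2^2 + 4^2 + 4^2 + 5^2 + 2^2 + 5^2 + 2^2
= 49 + 9 + 4 + 16 + 16 + 25 + 4 + 25 + 4
= 152

152


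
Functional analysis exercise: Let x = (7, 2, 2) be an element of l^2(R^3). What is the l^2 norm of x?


The l^2 norm = (sum |x_i|^2)^(1/2)
Sum of 2th powers = 49 + 4 + 4 = 57
||x||_2 = (57)^(1/2) = 7.5498

7.5498


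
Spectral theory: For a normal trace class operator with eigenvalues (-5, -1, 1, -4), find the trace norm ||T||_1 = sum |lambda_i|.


For a normal operator, singular values equal |eigenvalues|.
Trace norm = sum |lambda_i| = 5 + 1 + 1 + 4
= 11

11


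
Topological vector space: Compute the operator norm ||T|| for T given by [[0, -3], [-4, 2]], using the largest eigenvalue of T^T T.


A^T A = [[16, -8], [-8, 13]]
trace(A^T A) = 29, det(A^T A) = 144
discriminant = 29^2 - 4*144 = 265
Largest eigenvalue of A^T A = (trace + sqrt(disc))/2 = 22.6394
||T|| = sqrt(22.6394) = 4.7581

4.7581


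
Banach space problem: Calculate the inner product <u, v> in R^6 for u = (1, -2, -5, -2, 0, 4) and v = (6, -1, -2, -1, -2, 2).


Computing the standard inner product <u, v> = sum u_i * v_i
= 1*6 + -2*-1 + -5*-2 + -2*-1 + 0*-2 + 4*2
= 6 + 2 + 10 + 2 + 0 + 8
= 28

28


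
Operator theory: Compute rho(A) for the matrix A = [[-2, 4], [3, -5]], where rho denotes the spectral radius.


For a 2x2 matrix, eigenvalues satisfy lambda^2 - (trace)*lambda + det = 0
trace = -2 + -5 = -7
det = -2*-5 - 4*3 = -2
discriminant = (-7)^2 - 4*(-2) = 57
spectral radius = max |eigenvalue| = 7.2749

7.2749


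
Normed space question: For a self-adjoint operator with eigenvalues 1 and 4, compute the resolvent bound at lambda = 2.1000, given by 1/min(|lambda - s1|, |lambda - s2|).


dist(2.1000, {1, 4}) = min(|2.1000 - 1|, |2.1000 - 4|)
= min(1.1000, 1.9000) = 1.1000
Resolvent bound = 1/1.1000 = 0.9091

0.9091


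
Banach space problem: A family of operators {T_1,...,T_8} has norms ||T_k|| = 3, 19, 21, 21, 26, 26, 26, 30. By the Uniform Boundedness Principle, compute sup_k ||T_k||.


By the Uniform Boundedness Principle, the supremum of norms is finite.
sup_k ||T_k|| = max(3, 19, 21, 21, 26, 26, 26, 30) = 30

30


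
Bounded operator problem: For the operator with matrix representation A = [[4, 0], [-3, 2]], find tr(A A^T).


trace(A * A^T) = sum of squares of all entries
= 4^2 + 0^2 + (-3)^2 + 2^2
= 16 + 0 + 9 + 4
= 29

29


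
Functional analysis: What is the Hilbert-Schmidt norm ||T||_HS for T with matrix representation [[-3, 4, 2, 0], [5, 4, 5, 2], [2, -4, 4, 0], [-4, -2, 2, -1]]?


The Hilbert-Schmidt norm is sqrt(sum of squares of all entries).
Sum of squares = (-3)^2 + 4^2 + 2^2 + 0^2 + 5^2 + 4^2 + 5^2 + 2^2 + 2^2 + (-4)^2 + 4^2 + 0^2 + (-4)^2 + (-2)^2 + 2^2 + (-1)^2
= 9 + 16 + 4 + 0 + 25 + 16 + 25 + 4 + 4 + 16 + 16 + 0 + 16 + 4 + 4 + 1 = 160
||T||_HS = sqrt(160) = 12.6491

12.6491


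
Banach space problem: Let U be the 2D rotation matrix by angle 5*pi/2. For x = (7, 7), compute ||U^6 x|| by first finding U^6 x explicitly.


U is a rotation by theta = 5*pi/2
U^6 = rotation by 6*theta = 30*pi/2 = 2*pi/2 (mod 2*pi)
cos(2*pi/2) = -1.0000, sin(2*pi/2) = 0.0000
U^6 x = (-1.0000 * 7 - 0.0000 * 7, 0.0000 * 7 + -1.0000 * 7)
= (-7.0000, -7.0000)
||U^6 x|| = sqrt((-7.0000)^2 + (-7.0000)^2) = sqrt(98.0000) = 9.8995

9.8995


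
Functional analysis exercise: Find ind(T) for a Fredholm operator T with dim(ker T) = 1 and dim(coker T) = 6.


The Fredholm index is defined as ind(T) = dim(ker T) - dim(coker T)
= 1 - 6
= -5

-5


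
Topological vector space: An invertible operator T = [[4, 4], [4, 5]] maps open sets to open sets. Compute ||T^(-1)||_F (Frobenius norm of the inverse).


det(T) = 4*5 - 4*4 = 4
T^(-1) = (1/4) * [[5, -4], [-4, 4]] = [[1.2500, -1.0000], [-1.0000, 1.0000]]
||T^(-1)||_F^2 = 1.2500^2 + (-1.0000)^2 + (-1.0000)^2 + 1.0000^2 = 4.5625
||T^(-1)||_F = sqrt(4.5625) = 2.1360

2.1360


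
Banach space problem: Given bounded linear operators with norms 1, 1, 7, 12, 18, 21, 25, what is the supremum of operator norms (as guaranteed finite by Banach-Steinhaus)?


By the Uniform Boundedness Principle, the supremum of norms is finite.
sup_k ||T_k|| = max(1, 1, 7, 12, 18, 21, 25) = 25

25


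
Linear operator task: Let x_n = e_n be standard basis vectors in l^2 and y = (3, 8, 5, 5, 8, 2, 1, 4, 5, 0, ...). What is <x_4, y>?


x_4 = e_4 is the standard basis vector with 1 in position 4.
<x_4, y> = y_4 = 5
As n -> infinity, <x_n, y> -> 0, confirming weak convergence of (x_n) to 0.

5


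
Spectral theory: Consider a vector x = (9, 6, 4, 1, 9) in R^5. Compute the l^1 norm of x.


The l^1 norm equals the sum of absolute values of all components.
||x||_1 = 9 + 6 + 4 + 1 + 9
= 29

29.0000


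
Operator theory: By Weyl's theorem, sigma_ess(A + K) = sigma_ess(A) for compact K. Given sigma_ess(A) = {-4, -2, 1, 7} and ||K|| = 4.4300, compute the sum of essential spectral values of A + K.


By Weyl's theorem, the essential spectrum is invariant under compact perturbations.
sigma_ess(A + K) = sigma_ess(A) = {-4, -2, 1, 7}
Sum = -4 + -2 + 1 + 7 = 2

2


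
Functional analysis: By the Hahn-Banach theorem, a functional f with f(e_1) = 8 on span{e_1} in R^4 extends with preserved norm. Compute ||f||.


The norm of f is given by ||f|| = sup_{||x||=1} |f(x)|.
On span{e_1}, ||e_1|| = 1, so ||f|| = |f(e_1)| / ||e_1||
= |8| / 1 = 8.0000

8.0000


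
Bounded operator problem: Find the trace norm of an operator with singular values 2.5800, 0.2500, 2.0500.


The nuclear norm is the sum of all singular values.
||T||_1 = 2.5800 + 0.2500 + 2.0500
= 4.8800

4.8800


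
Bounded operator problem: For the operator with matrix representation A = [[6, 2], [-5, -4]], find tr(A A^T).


trace(A * A^T) = sum of squares of all entries
= 6^2 + 2^2 + (-5)^2 + (-4)^2
= 36 + 4 + 25 + 16
= 81

81


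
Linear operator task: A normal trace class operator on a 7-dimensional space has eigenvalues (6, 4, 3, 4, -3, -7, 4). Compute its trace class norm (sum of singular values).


For a normal operator, singular values equal |eigenvalues|.
Trace norm = sum |lambda_i| = 6 + 4 + 3 + 4 + 3 + 7 + 4
= 31

31


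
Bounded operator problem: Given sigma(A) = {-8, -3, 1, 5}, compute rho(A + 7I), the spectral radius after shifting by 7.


Spectrum of A + 7I = {-1, 4, 8, 12}
Spectral radius = max |lambda| over the shifted spectrum
= max(1, 4, 8, 12) = 12

12


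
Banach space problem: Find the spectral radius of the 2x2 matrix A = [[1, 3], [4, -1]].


For a 2x2 matrix, eigenvalues satisfy lambda^2 - (trace)*lambda + det = 0
trace = 1 + -1 = 0
det = 1*-1 - 3*4 = -13
discriminant = 0^2 - 4*(-13) = 52
spectral radius = max |eigenvalue| = 3.6056

3.6056


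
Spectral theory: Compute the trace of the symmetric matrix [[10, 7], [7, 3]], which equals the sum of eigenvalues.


For a self-adjoint (symmetric) matrix, the eigenvalues are real.
The sum of eigenvalues equals the trace of the matrix.
trace = 10 + 3 = 13

13


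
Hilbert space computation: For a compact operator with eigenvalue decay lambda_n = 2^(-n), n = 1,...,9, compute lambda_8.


The eigenvalue formula gives lambda_8 = 1/2^8
= 1/256
= 0.0039

0.0039


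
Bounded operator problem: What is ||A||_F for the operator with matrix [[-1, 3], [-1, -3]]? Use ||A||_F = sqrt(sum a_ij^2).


||A||_F^2 = sum a_ij^2
= (-1)^2 + 3^2 + (-1)^2 + (-3)^2
= 1 + 9 + 1 + 9 = 20
||A||_F = sqrt(20) = 4.4721

4.4721


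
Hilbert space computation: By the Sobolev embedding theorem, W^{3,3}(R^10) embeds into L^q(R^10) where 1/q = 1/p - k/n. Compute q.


Using the Sobolev embedding formula: 1/q = 1/p - k/n
1/q = 1/3 - 3/10 = 1/30
q = 1/(1/30) = 30

30.0000


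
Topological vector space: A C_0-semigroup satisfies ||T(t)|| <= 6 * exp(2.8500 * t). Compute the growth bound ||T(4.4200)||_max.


||T(4.4200)|| <= 6 * exp(2.8500 * 4.4200)
= 6 * exp(12.5970)
= 6 * 295670.2228
= 1.7740e+06

1.7740e+06


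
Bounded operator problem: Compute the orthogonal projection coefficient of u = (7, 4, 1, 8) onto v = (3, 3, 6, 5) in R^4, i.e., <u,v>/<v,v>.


Computing <u,v> = 7*3 + 4*3 + 1*6 + 8*5 = 79
Computing <v,v> = 3^2 + 3^2 + 6^2 + 5^2 = 79
Projection coefficient = 79/79 = 1.0000

1.0000


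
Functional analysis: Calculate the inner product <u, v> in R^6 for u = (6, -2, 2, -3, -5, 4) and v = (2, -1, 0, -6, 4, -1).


Computing the standard inner product <u, v> = sum u_i * v_i
= 6*2 + -2*-1 + 2*0 + -3*-6 + -5*4 + 4*-1
= 12 + 2 + 0 + 18 + -20 + -4
= 8

8


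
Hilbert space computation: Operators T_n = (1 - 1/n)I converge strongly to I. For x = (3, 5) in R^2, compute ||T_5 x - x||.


T_5 x - x = (1 - 1/5)x - x = -x/5
||x|| = sqrt(34) = 5.8310
||T_5 x - x|| = ||x||/5 = 5.8310/5 = 1.1662

1.1662


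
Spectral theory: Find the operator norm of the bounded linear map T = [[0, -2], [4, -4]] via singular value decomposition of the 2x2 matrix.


A^T A = [[16, -16], [-16, 20]]
trace(A^T A) = 36, det(A^T A) = 64
discriminant = 36^2 - 4*64 = 1040
Largest eigenvalue of A^T A = (trace + sqrt(disc))/2 = 34.1245
||T|| = sqrt(34.1245) = 5.8416

5.8416


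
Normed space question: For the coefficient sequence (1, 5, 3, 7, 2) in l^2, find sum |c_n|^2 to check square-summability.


sum |c_n|^2 = 1^2 + 5^2 + 3^2 + 7^2 + 2^2
= 1 + 25 + 9 + 49 + 4
= 88

88


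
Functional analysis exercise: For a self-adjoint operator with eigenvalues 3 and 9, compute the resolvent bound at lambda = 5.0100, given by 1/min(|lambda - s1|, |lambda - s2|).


dist(5.0100, {3, 9}) = min(|5.0100 - 3|, |5.0100 - 9|)
= min(2.0100, 3.9900) = 2.0100
Resolvent bound = 1/2.0100 = 0.4975

0.4975


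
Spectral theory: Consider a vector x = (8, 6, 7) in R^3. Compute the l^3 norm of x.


The l^3 norm = (sum |x_i|^3)^(1/3)
Sum of 3th powers = 512 + 216 + 343 = 1071
||x||_3 = (1071)^(1/3) = 10.2313

10.2313


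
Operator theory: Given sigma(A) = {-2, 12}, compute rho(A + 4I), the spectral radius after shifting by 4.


Spectrum of A + 4I = {2, 16}
Spectral radius = max |lambda| over the shifted spectrum
= max(2, 16) = 16

16


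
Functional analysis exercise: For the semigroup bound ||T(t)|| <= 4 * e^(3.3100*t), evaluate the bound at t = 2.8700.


||T(2.8700)|| <= 4 * exp(3.3100 * 2.8700)
= 4 * exp(9.4997)
= 4 * 13355.7195
= 53422.8781

53422.8781


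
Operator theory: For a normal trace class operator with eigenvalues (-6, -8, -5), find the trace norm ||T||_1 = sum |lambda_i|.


For a normal operator, singular values equal |eigenvalues|.
Trace norm = sum |lambda_i| = 6 + 8 + 5
= 19

19


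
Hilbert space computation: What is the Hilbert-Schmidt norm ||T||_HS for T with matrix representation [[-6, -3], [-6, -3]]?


The Hilbert-Schmidt norm is sqrt(sum of squares of all entries).
Sum of squares = (-6)^2 + (-3)^2 + (-6)^2 + (-3)^2
= 36 + 9 + 36 + 9 = 90
||T||_HS = sqrt(90) = 9.4868

9.4868


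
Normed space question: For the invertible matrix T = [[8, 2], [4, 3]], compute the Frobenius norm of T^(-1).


det(T) = 8*3 - 2*4 = 16
T^(-1) = (1/16) * [[3, -2], [-4, 8]] = [[0.1875, -0.1250], [-0.2500, 0.5000]]
||T^(-1)||_F^2 = 0.1875^2 + (-0.1250)^2 + (-0.2500)^2 + 0.5000^2 = 0.3633
||T^(-1)||_F = sqrt(0.3633) = 0.6027

0.6027


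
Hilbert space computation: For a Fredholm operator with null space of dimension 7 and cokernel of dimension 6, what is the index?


The Fredholm index is defined as ind(T) = dim(ker T) - dim(coker T)
= 7 - 6
= 1

1


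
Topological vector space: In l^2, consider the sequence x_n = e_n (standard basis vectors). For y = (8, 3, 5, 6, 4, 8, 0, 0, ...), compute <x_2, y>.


x_2 = e_2 is the standard basis vector with 1 in position 2.
<x_2, y> = y_2 = 3
As n -> infinity, <x_n, y> -> 0, confirming weak convergence of (x_n) to 0.

3


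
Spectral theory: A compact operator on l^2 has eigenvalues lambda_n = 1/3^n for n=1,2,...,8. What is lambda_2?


The eigenvalue formula gives lambda_2 = 1/3^2
= 1/9
= 0.1111

0.1111


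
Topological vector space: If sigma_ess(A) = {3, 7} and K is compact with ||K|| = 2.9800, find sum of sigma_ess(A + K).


By Weyl's theorem, the essential spectrum is invariant under compact perturbations.
sigma_ess(A + K) = sigma_ess(A) = {3, 7}
Sum = 3 + 7 = 10

10


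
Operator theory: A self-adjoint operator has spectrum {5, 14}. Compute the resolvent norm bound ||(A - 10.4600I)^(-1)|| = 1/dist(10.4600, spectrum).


dist(10.4600, {5, 14}) = min(|10.4600 - 5|, |10.4600 - 14|)
= min(5.4600, 3.5400) = 3.5400
Resolvent bound = 1/3.5400 = 0.2825

0.2825


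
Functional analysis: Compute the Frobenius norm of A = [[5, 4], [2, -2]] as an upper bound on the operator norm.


||A||_F^2 = sum a_ij^2
= 5^2 + 4^2 + 2^2 + (-2)^2
= 25 + 16 + 4 + 4 = 49
||A||_F = sqrt(49) = 7.0000

7.0000


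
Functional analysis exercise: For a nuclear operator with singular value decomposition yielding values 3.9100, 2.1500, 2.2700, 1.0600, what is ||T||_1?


The nuclear norm is the sum of all singular values.
||T||_1 = 3.9100 + 2.1500 + 2.2700 + 1.0600
= 9.3900

9.3900


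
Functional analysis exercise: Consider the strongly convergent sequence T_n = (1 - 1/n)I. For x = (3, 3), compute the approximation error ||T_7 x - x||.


T_7 x - x = (1 - 1/7)x - x = -x/7
||x|| = sqrt(18) = 4.2426
||T_7 x - x|| = ||x||/7 = 4.2426/7 = 0.6061

0.6061


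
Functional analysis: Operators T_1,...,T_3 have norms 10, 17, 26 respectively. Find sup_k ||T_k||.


By the Uniform Boundedness Principle, the supremum of norms is finite.
sup_k ||T_k|| = max(10, 17, 26) = 26

26


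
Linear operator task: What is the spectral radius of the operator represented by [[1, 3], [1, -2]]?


For a 2x2 matrix, eigenvalues satisfy lambda^2 - (trace)*lambda + det = 0
trace = 1 + -2 = -1
det = 1*-2 - 3*1 = -5
discriminant = (-1)^2 - 4*(-5) = 21
spectral radius = max |eigenvalue| = 2.7913

2.7913


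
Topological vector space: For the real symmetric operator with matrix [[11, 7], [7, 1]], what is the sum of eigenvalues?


For a self-adjoint (symmetric) matrix, the eigenvalues are real.
The sum of eigenvalues equals the trace of the matrix.
trace = 11 + 1 = 12

12


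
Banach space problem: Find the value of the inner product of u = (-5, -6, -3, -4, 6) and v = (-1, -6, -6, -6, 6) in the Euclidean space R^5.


Computing the standard inner product <u, v> = sum u_i * v_i
= -5*-1 + -6*-6 + -3*-6 + -4*-6 + 6*6
= 5 + 36 + 18 + 24 + 36
= 119

119


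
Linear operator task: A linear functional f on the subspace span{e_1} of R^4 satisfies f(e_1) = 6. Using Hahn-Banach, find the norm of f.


The norm of f is given by ||f|| = sup_{||x||=1} |f(x)|.
On span{e_1}, ||e_1|| = 1, so ||f|| = |f(e_1)| / ||e_1||
= |6| / 1 = 6.0000

6.0000


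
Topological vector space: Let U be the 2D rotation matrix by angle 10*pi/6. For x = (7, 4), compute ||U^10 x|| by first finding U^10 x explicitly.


U is a rotation by theta = 10*pi/6
U^10 = rotation by 10*theta = 100*pi/6 = 4*pi/6 (mod 2*pi)
cos(4*pi/6) = -0.5000, sin(4*pi/6) = 0.8660
U^10 x = (-0.5000 * 7 - 0.8660 * 4, 0.8660 * 7 + -0.5000 * 4)
= (-6.9641, 4.0622)
||U^10 x|| = sqrt((-6.9641)^2 + 4.0622^2) = sqrt(65.0000) = 8.0623

8.0623


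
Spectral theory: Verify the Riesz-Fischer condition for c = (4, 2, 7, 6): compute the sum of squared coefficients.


sum |c_n|^2 = 4^2 + 2^2 + 7^2 + 6^2
= 16 + 4 + 49 + 36
= 105

105


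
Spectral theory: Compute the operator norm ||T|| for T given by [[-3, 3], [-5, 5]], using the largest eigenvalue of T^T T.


A^T A = [[34, -34], [-34, 34]]
trace(A^T A) = 68, det(A^T A) = 0
discriminant = 68^2 - 4*0 = 4624
Largest eigenvalue of A^T A = (trace + sqrt(disc))/2 = 68.0000
||T|| = sqrt(68.0000) = 8.2462

8.2462


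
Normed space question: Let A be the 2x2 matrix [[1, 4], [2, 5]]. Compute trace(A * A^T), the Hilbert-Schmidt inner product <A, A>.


trace(A * A^T) = sum of squares of all entries
= 1^2 + 4^2 + 2^2 + 5^2
= 1 + 16 + 4 + 25
= 46

46


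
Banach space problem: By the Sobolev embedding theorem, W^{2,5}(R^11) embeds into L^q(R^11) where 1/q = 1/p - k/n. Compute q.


Using the Sobolev embedding formula: 1/q = 1/p - k/n
1/q = 1/5 - 2/11 = 1/55
q = 1/(1/55) = 55

55.0000


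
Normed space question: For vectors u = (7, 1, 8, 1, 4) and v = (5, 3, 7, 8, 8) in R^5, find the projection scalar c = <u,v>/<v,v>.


Computing <u,v> = 7*5 + 1*3 + 8*7 + 1*8 + 4*8 = 134
Computing <v,v> = 5^2 + 3^2 + 7^2 + 8^2 + 8^2 = 211
Projection coefficient = 134/211 = 0.6351

0.6351


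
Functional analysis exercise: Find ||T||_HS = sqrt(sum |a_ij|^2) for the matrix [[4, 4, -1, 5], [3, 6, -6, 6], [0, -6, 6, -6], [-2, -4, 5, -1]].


The Hilbert-Schmidt norm is sqrt(sum of squares of all entries).
Sum of squares = 4^2 + 4^2 + (-1)^2 + 5^2 + 3^2 + 6^2 + (-6)^2 + 6^2 + 0^2 + (-6)^2 + 6^2 + (-6)^2 + (-2)^2 + (-4)^2 + 5^2 + (-1)^2
= 16 + 16 + 1 + 25 + 9 + 36 + 36 + 36 + 0 + 36 + 36 + 36 + 4 + 16 + 25 + 1 = 329
||T||_HS = sqrt(329) = 18.1384

18.1384


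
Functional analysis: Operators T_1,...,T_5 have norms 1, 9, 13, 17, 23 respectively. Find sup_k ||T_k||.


By the Uniform Boundedness Principle, the supremum of norms is finite.
sup_k ||T_k|| = max(1, 9, 13, 17, 23) = 23

23


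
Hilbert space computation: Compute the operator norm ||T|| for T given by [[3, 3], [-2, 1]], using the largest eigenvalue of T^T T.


A^T A = [[13, 7], [7, 10]]
trace(A^T A) = 23, det(A^T A) = 81
discriminant = 23^2 - 4*81 = 205
Largest eigenvalue of A^T A = (trace + sqrt(disc))/2 = 18.6589
||T|| = sqrt(18.6589) = 4.3196

4.3196


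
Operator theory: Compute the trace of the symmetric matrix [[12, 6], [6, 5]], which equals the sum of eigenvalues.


For a self-adjoint (symmetric) matrix, the eigenvalues are real.
The sum of eigenvalues equals the trace of the matrix.
trace = 12 + 5 = 17

17


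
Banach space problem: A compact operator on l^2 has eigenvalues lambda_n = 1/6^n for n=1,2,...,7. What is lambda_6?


The eigenvalue formula gives lambda_6 = 1/6^6
= 1/46656
= 2.1433e-05

2.1433e-05


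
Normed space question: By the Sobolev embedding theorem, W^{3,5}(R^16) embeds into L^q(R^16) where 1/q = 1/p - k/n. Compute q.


Using the Sobolev embedding formula: 1/q = 1/p - k/n
1/q = 1/5 - 3/16 = 1/80
q = 1/(1/80) = 80

80.0000


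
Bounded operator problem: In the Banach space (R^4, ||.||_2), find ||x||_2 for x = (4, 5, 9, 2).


The l^2 norm = (sum |x_i|^2)^(1/2)
Sum of 2th powers = 16 + 25 + 81 + 4 = 126
||x||_2 = (126)^(1/2) = 11.2250

11.2250
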